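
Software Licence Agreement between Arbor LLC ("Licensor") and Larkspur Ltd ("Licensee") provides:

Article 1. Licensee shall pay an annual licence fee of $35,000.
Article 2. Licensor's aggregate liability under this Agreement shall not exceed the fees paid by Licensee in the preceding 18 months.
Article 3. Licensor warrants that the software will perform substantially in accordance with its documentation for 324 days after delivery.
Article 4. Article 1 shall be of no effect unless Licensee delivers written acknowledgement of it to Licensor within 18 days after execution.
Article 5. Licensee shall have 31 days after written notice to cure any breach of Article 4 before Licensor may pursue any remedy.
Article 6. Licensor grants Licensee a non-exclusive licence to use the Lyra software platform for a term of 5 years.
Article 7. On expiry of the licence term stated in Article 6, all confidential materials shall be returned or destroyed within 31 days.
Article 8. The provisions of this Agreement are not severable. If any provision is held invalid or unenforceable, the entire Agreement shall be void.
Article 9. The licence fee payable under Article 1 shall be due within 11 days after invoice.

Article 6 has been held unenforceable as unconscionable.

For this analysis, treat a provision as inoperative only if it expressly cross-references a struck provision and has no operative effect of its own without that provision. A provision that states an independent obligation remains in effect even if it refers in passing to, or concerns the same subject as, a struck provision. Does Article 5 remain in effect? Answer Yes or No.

Article 6 is struck. Article 7 merely fixes the return obligation tied to Article 6; with Article 6 gone it has nothing to operate on and falls away. Article 8 provides that the Agreement is not severable, so the invalidity of any one provision voids the entire Agreement. No provision of the Agreement survives. Article 5 is among the inoperative provisions, so the answer is no.

No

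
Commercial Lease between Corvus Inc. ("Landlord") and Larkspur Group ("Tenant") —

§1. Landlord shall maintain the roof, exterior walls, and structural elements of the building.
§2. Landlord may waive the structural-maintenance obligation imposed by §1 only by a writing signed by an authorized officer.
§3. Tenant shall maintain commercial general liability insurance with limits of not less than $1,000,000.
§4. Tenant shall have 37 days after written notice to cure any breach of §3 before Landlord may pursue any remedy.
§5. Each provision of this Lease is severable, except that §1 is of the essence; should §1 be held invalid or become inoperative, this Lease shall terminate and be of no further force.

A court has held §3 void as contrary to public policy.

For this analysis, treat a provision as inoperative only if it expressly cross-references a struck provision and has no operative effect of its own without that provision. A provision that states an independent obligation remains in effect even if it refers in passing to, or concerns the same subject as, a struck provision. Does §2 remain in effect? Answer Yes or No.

Yes

§3 is struck. §4 merely fixes the cure period for breach of §3; with §3 gone it has nothing to operate on and falls away. §5 makes §1 an essential term, but §1 is unaffected, so the severability proviso in §5 preserves the remaining provisions. §1, §2, and §5 remain in effect. §2 is among the surviving provisions, so the answer is yes.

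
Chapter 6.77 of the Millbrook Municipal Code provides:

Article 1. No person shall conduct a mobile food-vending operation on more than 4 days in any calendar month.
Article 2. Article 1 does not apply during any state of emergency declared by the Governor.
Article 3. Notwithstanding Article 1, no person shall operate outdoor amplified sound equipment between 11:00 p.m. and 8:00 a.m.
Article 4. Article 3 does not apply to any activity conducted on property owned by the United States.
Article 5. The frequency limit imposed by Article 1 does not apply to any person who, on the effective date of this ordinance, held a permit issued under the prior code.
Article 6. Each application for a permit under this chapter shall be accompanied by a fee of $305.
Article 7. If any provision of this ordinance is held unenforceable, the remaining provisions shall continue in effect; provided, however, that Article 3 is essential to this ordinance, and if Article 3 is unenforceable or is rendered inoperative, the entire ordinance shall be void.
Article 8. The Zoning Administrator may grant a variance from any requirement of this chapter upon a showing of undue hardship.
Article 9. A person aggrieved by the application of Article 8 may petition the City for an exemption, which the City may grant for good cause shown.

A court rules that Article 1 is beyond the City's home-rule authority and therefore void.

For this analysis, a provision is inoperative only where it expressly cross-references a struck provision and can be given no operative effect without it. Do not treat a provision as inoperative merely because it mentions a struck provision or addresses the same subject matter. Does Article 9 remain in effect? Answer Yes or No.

Article 1 is struck. Article 2 operates only by reference to Article 1, so it falls with Article 1. Article 5 has no operative effect of its own apart from Article 1 and is therefore inoperative. Although Article 3 refers to Article 1, its operative terms do not depend on Article 1, so it remains in effect. Article 7 makes Article 3 an essential term, but Article 3 is unaffected, so the severability proviso in Article 7 preserves the remaining provisions. That leaves Article 3, Article 4, Article 6, Article 7, Article 8, and Article 9 in effect. Article 9 is among the surviving provisions, so the answer is yes.

Yes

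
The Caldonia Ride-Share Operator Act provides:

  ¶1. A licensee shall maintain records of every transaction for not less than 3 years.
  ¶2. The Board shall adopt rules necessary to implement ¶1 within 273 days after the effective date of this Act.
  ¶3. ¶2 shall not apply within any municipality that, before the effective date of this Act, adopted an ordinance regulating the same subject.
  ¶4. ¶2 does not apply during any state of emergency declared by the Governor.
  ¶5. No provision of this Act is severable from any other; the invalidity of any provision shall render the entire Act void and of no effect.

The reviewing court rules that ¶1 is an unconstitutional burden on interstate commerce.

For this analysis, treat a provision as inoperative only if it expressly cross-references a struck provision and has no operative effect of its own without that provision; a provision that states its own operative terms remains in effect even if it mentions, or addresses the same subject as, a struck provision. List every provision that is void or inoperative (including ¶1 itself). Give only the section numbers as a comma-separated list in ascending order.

¶1 is struck. The only function of ¶2 is the rulemaking mandate for ¶1, so it cannot stand once ¶1 is removed. ¶3 has no operative effect of its own apart from ¶2 and is therefore inoperative. ¶4 operates only by reference to ¶2, so it falls with ¶2. ¶5 provides that the Act is not severable, so the invalidity of any one provision voids the entire Act. No provision of the Act survives.

1, 2, 3, 4, 5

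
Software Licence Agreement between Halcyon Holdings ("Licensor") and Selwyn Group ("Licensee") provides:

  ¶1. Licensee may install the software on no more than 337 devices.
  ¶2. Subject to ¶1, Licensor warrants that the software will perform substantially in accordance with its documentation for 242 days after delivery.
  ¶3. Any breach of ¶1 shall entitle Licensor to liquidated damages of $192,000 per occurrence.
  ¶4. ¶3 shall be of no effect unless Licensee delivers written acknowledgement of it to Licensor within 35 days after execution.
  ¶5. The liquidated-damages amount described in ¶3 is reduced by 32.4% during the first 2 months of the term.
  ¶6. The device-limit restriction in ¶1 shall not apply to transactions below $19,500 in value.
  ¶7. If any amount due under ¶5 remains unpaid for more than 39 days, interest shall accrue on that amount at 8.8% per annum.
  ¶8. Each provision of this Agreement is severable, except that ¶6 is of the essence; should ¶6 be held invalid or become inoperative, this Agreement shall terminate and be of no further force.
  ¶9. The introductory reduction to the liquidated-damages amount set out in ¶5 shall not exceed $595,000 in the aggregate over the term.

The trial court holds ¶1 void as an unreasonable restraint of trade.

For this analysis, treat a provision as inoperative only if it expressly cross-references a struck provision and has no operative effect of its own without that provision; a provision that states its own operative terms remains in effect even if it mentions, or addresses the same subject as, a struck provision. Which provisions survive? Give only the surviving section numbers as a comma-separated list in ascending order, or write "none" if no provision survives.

¶1 is struck. ¶3 has no operative effect of its own apart from ¶1 and is therefore inoperative. ¶6 does nothing except set the carve-out from the device-limit restriction by reference to ¶1; with ¶1 gone it has no independent effect and is inoperative. ¶4 merely fixes the acknowledgement condition for ¶3; with ¶3 gone it has nothing to operate on and falls away. ¶5 does nothing except set the introductory reduction to the liquidated-damages amount by reference to ¶3; with ¶3 gone it has no independent effect and is inoperative. ¶7 does nothing except set the default interest on the introductory reduction to the liquidated-damages amount by reference to ¶5; with ¶5 gone it has no independent effect and is inoperative. ¶9 operates only by reference to ¶5, so it falls with ¶5. ¶8 makes ¶6 an essential term, and ¶6 has been rendered inoperative by the cascade; under ¶8, the entire Agreement is therefore void. No provision of the Agreement survives.

none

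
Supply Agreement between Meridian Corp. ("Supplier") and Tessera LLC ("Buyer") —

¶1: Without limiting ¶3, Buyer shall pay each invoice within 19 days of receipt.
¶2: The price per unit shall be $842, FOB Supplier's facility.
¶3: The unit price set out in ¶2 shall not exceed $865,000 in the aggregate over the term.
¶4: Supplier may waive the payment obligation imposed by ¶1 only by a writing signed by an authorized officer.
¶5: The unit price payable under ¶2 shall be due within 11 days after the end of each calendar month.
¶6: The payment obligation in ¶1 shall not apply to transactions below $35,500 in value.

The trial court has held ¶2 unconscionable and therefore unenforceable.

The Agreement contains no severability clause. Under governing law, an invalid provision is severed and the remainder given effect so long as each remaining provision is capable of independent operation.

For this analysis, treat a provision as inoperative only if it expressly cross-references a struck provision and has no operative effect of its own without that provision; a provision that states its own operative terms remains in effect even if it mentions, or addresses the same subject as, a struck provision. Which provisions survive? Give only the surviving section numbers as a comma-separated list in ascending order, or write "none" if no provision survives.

¶2 is struck. ¶3 operates only by reference to ¶2, so it falls with ¶2. ¶5 has no operative effect of its own apart from ¶2 and is therefore inoperative. ¶1 mentions ¶3 but its own obligation stands independently of ¶3, so ¶1 is not affected. Under the stated default rule, only provisions that cannot operate independently fall away; the rest are enforced. That leaves ¶1, ¶4, and ¶6 in effect.

1, 4, 6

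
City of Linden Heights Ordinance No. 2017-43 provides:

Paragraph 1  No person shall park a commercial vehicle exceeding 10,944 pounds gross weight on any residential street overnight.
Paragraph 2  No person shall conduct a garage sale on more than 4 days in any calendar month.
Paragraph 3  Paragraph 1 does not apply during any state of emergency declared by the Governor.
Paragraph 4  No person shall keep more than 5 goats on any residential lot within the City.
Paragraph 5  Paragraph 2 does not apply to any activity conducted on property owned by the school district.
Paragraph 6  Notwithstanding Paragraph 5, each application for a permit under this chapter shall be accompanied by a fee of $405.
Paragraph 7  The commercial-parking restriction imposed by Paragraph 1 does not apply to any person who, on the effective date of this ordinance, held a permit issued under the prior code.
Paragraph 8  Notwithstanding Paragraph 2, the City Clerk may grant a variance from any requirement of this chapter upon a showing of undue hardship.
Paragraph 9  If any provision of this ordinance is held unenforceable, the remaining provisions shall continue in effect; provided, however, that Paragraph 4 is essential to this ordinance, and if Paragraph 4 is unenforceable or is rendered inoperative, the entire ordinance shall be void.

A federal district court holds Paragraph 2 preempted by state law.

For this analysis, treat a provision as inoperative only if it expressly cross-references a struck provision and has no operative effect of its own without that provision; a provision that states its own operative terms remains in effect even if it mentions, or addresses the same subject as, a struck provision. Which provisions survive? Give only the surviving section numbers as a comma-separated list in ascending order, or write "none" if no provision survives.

Paragraph 2 is struck. Paragraph 5 has no operative effect of its own apart from Paragraph 2 and is therefore inoperative. Paragraph 6 mentions Paragraph 5 but its own obligation stands independently of Paragraph 5, so Paragraph 6 is not affected. Paragraph 8 mentions Paragraph 2 but its own obligation stands independently of Paragraph 2, so Paragraph 8 is not affected. Paragraph 9 makes Paragraph 4 an essential term, but Paragraph 4 is unaffected, so the severability proviso in Paragraph 9 preserves the remaining provisions. That leaves Paragraph 1, Paragraph 3, Paragraph 4, Paragraph 6, Paragraph 7, Paragraph 8, and Paragraph 9 in effect.

1, 3, 4, 6, 7, 8, 9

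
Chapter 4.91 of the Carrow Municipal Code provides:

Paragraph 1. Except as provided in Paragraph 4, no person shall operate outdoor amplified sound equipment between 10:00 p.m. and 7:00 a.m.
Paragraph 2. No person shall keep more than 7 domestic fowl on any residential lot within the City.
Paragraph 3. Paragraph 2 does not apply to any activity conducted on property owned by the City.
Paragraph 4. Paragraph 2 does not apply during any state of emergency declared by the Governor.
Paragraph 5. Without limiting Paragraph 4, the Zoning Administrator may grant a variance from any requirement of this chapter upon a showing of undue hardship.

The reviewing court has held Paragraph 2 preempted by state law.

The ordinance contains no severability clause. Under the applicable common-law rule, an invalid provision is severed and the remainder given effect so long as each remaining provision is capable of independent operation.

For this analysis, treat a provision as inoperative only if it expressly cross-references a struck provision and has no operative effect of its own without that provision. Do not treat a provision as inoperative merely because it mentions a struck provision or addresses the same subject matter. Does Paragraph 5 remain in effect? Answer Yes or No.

Paragraph 2 is struck. Paragraph 3 has no operative effect of its own apart from Paragraph 2 and is therefore inoperative. Paragraph 4 operates only by reference to Paragraph 2, so it falls with Paragraph 2. Although Paragraph 5 refers to Paragraph 4, its operative terms do not depend on Paragraph 4, so it remains in effect. Although Paragraph 1 refers to Paragraph 4, its operative terms do not depend on Paragraph 4, so it remains in effect. Under the stated default rule, only provisions that cannot operate independently fall away; the rest are enforced. Paragraph 1 and Paragraph 5 remain in effect. Paragraph 5 is among the surviving provisions, so the answer is yes.

Yes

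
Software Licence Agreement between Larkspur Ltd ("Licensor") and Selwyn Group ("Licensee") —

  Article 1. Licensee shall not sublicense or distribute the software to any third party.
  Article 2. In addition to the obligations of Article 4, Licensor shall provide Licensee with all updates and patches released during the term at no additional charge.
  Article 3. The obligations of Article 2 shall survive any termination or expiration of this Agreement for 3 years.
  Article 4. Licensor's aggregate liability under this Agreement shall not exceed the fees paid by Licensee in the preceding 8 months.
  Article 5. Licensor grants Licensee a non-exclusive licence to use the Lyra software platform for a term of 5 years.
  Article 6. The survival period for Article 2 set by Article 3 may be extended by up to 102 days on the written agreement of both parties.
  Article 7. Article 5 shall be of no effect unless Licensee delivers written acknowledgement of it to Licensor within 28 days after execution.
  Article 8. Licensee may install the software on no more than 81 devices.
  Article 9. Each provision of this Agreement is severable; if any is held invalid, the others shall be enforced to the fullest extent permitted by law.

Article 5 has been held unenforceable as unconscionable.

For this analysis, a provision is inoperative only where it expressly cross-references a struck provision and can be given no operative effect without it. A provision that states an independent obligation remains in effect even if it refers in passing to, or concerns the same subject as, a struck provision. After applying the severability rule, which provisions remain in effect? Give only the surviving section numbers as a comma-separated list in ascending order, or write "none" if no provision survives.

1, 2, 3, 4, 6, 8, 9

Article 5 is struck. Article 7 operates only by reference to Article 5, so it falls with Article 5. Article 9 is a severability clause and preserves every provision that can still be given independent effect. The provisions still in force are Article 1, Article 2, Article 3, Article 4, Article 6, Article 8, and Article 9.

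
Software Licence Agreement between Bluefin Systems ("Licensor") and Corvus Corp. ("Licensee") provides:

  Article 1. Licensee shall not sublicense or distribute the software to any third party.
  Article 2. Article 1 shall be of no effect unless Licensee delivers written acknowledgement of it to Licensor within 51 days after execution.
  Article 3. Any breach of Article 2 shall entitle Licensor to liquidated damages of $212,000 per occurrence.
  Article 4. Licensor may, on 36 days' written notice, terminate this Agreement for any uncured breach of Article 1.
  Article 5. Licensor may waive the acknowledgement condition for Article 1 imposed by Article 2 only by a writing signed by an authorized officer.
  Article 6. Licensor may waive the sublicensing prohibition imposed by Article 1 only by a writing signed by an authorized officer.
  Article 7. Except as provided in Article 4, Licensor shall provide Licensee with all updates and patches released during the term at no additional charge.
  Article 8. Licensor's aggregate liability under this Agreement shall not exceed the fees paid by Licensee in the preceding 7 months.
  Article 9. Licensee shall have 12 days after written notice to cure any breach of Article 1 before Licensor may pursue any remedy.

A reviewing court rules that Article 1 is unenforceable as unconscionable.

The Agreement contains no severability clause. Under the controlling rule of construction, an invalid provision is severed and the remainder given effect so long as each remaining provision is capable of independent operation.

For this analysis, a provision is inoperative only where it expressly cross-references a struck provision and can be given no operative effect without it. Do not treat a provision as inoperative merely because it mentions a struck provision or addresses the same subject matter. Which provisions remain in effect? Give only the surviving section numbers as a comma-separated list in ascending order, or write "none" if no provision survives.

7, 8

Article 1 is struck. The only function of Article 2 is the acknowledgement condition for Article 1, so it cannot stand once Article 1 is removed. Article 4 operates only by reference to Article 1, so it falls with Article 1. Article 6 merely fixes the waiver condition for Article 1; with Article 1 gone it has nothing to operate on and falls away. Article 9 has no operative effect of its own apart from Article 1 and is therefore inoperative. Article 3 does nothing except set the liquidated-damages amount by reference to Article 2; with Article 2 gone it has no independent effect and is inoperative. Article 5 operates only by reference to Article 2, so it falls with Article 2. Although Article 7 refers to Article 4, its operative terms do not depend on Article 4, so it remains in effect. Under the stated default rule, only provisions that cannot operate independently fall away; the rest are enforced. The provisions still in force are Article 7 and Article 8.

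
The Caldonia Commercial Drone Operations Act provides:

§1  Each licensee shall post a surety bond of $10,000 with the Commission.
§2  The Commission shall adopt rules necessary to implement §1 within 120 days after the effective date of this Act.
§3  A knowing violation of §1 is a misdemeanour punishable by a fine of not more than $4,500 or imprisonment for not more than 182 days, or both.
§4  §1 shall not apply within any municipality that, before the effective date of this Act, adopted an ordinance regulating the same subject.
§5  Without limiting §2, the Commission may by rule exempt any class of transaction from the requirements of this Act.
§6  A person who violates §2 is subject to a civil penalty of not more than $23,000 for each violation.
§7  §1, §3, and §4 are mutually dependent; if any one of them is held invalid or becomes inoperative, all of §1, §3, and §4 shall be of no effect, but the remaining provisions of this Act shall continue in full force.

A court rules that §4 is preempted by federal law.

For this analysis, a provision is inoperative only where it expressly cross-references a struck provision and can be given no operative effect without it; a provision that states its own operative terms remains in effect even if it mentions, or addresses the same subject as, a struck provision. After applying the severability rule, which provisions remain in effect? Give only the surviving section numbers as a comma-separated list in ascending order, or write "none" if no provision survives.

§4 is struck. Although §5 refers to §2, its operative terms do not depend on §2, so it remains in effect. Nothing else in the Act is defined by reference to §4. §7 declares §1, §3, and §4 mutually dependent; since one of them has fallen, all of them are of no effect. That brings down §1 and §3 as well. §2 and §6 in turn depend solely on a provision now struck and likewise fall. The remainder continues in force under §7. That leaves §5 and §7 in effect.

5, 7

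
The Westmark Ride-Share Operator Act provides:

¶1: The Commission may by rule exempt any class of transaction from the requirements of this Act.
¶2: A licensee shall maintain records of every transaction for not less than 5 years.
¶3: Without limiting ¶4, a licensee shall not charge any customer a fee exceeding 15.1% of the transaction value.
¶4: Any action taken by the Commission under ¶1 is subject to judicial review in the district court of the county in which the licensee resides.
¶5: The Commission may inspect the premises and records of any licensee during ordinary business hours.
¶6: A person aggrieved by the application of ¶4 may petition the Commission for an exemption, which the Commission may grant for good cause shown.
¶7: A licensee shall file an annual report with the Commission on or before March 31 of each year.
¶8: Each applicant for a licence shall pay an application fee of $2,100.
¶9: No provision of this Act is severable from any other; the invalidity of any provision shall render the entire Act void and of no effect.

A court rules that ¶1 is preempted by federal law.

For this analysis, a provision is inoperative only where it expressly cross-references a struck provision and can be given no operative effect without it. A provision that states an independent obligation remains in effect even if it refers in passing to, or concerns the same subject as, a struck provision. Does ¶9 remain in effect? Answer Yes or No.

¶1 is struck. ¶4 operates only by reference to ¶1, so it falls with ¶1. ¶6 operates only by reference to ¶4, so it falls with ¶4. ¶9 provides that the Act is not severable, so the invalidity of any one provision voids the entire Act. No provision of the Act survives. ¶9 is among the inoperative provisions, so the answer is no.

No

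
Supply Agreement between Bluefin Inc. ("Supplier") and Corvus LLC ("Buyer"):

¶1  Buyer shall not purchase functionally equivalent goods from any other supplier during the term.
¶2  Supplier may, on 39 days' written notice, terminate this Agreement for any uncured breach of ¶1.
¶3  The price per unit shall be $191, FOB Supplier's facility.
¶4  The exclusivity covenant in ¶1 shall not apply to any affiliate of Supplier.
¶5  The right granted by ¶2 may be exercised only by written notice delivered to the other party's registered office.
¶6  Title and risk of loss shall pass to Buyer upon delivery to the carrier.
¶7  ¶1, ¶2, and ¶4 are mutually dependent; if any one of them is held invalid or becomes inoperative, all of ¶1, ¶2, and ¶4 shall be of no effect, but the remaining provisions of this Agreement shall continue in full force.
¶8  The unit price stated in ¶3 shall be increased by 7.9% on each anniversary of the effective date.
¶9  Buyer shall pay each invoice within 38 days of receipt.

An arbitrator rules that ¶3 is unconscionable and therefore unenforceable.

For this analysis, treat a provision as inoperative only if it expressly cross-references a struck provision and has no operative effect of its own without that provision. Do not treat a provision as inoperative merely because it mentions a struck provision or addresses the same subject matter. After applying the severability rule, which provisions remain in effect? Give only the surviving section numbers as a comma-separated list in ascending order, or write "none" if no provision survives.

1, 2, 4, 5, 6, 7, 9

¶3 is struck. ¶8 operates only by reference to ¶3, so it falls with ¶3. ¶7 ties ¶1, ¶2, and ¶4 together, but none of those is affected here; the remaining provisions continue in force under ¶7. ¶1, ¶2, ¶4, ¶5, ¶6, ¶7, and ¶9 remain in effect.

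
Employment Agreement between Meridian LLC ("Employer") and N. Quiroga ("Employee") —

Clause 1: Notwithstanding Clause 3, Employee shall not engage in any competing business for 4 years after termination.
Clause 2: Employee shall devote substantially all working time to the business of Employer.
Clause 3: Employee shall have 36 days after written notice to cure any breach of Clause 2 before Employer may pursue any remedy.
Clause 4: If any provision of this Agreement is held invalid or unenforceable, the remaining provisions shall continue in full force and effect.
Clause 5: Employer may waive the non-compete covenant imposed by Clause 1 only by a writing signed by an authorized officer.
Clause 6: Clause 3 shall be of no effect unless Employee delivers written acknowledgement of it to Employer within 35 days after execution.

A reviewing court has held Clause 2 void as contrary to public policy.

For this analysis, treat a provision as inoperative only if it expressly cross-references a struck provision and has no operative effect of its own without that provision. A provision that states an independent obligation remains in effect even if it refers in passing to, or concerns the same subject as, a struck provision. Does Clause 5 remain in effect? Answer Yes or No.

Clause 2 is struck. Clause 3 merely fixes the cure period for breach of Clause 2; with Clause 2 gone it has nothing to operate on and falls away. The only function of Clause 6 is the acknowledgement condition for Clause 3, so it cannot stand once Clause 3 is removed. Although Clause 1 refers to Clause 3, its operative terms do not depend on Clause 3, so it remains in effect. Clause 4 is a severability clause and preserves every provision that can still be given independent effect. That leaves Clause 1, Clause 4, and Clause 5 in effect. Clause 5 is among the surviving provisions, so the answer is yes.

Yes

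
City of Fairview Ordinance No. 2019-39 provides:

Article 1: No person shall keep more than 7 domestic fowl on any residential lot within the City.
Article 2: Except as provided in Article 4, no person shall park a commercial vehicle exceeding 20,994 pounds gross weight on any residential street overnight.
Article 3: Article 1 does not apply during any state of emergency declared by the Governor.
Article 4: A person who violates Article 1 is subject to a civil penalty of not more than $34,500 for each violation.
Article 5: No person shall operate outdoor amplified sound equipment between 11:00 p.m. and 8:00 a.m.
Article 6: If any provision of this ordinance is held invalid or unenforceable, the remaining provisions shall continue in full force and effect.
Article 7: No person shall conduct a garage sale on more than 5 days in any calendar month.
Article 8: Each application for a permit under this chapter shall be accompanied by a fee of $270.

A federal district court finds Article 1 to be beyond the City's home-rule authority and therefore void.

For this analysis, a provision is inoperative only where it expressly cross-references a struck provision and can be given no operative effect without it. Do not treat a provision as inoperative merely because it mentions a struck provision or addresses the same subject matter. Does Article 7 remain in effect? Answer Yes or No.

Yes

Article 1 is struck. Article 3 merely fixes the emergency suspension of Article 1; with Article 1 gone it has nothing to operate on and falls away. Article 4 has no operative effect of its own apart from Article 1 and is therefore inoperative. Article 2 mentions Article 4 but its own obligation stands independently of Article 4, so Article 2 is not affected. Under the severability clause in Article 6, the remaining provisions continue in force. That leaves Article 2, Article 5, Article 6, Article 7, and Article 8 in effect. Article 7 is among the surviving provisions, so the answer is yes.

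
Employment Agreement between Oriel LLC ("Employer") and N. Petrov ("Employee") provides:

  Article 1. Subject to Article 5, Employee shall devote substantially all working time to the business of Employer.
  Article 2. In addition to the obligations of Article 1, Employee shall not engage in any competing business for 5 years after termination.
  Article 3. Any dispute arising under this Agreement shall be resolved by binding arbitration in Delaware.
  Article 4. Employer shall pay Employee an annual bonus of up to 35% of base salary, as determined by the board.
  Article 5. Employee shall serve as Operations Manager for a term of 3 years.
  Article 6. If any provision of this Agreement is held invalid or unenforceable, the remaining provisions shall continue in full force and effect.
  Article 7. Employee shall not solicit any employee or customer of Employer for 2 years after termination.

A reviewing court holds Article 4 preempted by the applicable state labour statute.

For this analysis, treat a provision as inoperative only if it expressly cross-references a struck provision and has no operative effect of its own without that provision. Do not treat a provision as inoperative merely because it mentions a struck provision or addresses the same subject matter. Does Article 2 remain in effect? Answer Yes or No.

Article 4 is struck. No other provision's operative terms depend on Article 4. Under the severability clause in Article 6, the remaining provisions continue in force. The provisions still in force are Article 1, Article 2, Article 3, Article 5, Article 6, and Article 7. Article 2 is among the surviving provisions, so the answer is yes.

Yes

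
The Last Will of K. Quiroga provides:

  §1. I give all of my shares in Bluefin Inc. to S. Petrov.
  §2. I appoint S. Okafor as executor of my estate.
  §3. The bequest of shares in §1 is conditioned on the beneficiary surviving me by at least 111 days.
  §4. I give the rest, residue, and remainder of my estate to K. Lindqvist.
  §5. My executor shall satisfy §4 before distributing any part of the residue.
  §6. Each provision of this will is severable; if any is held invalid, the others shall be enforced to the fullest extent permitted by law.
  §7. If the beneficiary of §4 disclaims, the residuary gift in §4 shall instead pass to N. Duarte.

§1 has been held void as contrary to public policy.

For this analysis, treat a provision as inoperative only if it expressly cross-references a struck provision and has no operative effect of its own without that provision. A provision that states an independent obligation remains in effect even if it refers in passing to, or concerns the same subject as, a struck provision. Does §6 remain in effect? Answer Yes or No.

Yes

§1 is struck. §3 operates only by reference to §1, so it falls with §1. §6 is a severability clause and preserves every provision that can still be given independent effect. The provisions still in force are §2, §4, §5, §6, and §7. §6 is among the surviving provisions, so the answer is yes.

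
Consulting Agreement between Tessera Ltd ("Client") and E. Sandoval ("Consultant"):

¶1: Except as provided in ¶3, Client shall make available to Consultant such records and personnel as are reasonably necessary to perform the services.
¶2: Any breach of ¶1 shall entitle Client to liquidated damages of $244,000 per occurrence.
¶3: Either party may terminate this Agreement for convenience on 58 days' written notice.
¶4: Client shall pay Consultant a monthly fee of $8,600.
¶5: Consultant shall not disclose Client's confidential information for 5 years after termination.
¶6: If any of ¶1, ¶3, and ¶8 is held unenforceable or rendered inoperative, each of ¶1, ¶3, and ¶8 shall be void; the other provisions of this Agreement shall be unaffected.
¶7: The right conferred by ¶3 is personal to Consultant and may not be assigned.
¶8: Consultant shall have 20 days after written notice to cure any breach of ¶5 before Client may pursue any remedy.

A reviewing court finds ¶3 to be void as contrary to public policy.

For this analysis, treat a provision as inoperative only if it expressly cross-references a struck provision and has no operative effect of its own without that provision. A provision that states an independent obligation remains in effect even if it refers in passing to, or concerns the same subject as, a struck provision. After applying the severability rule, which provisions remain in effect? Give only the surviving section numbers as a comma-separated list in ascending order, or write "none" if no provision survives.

4, 5, 6

¶3 is struck. ¶7 operates only by reference to ¶3, so it falls with ¶3. ¶6 declares ¶1, ¶3, and ¶8 mutually dependent; since one of them has fallen, all of them are of no effect. That brings down ¶1 and ¶8 as well. ¶2 in turn depends solely on a provision now struck and likewise falls. The remainder continues in force under ¶6. That leaves ¶4, ¶5, and ¶6 in effect.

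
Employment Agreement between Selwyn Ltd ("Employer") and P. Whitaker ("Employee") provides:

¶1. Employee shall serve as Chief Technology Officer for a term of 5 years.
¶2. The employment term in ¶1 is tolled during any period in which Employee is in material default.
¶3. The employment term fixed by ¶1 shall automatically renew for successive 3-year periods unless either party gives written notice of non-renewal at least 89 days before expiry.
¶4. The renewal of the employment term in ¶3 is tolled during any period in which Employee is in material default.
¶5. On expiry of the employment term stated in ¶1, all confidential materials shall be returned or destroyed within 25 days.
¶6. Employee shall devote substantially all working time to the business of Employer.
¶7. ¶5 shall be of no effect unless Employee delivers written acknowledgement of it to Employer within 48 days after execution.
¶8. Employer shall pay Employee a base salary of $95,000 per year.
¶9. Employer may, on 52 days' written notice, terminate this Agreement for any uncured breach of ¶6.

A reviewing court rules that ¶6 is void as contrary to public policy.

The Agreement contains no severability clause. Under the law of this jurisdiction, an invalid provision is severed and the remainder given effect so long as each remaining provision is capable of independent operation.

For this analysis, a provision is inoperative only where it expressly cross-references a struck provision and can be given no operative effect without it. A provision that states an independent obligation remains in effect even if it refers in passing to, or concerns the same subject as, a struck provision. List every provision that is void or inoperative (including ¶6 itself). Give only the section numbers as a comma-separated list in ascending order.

¶6 is struck. The only function of ¶9 is the termination right for breach of ¶6, so it cannot stand once ¶6 is removed. Under the stated default rule, only provisions that cannot operate independently fall away; the rest are enforced. ¶1, ¶2, ¶3, ¶4, ¶5, ¶7, and ¶8 remain in effect.

6, 9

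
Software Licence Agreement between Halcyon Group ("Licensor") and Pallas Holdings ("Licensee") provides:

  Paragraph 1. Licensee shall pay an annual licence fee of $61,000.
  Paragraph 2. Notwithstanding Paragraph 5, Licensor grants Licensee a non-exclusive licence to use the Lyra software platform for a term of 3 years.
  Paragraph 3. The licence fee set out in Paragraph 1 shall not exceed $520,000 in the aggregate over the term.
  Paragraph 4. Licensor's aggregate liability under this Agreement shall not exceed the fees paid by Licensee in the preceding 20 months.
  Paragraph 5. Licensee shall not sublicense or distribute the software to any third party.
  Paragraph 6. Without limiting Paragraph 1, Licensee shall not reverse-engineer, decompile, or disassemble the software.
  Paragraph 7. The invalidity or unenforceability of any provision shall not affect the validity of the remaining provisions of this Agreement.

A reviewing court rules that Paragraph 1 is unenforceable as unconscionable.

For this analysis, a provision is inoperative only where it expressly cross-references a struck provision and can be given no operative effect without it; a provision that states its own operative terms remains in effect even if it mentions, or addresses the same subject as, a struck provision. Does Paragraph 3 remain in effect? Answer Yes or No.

Paragraph 1 is struck. Paragraph 3 does nothing except set the aggregate cap on the licence fee by reference to Paragraph 1; with Paragraph 1 gone it has no independent effect and is inoperative. Paragraph 6 mentions Paragraph 1 but its own obligation stands independently of Paragraph 1, so Paragraph 6 is not affected. Under the severability clause in Paragraph 7, the remaining provisions continue in force. The provisions still in force are Paragraph 2, Paragraph 4, Paragraph 5, Paragraph 6, and Paragraph 7. Paragraph 3 is among the inoperative provisions, so the answer is no.

No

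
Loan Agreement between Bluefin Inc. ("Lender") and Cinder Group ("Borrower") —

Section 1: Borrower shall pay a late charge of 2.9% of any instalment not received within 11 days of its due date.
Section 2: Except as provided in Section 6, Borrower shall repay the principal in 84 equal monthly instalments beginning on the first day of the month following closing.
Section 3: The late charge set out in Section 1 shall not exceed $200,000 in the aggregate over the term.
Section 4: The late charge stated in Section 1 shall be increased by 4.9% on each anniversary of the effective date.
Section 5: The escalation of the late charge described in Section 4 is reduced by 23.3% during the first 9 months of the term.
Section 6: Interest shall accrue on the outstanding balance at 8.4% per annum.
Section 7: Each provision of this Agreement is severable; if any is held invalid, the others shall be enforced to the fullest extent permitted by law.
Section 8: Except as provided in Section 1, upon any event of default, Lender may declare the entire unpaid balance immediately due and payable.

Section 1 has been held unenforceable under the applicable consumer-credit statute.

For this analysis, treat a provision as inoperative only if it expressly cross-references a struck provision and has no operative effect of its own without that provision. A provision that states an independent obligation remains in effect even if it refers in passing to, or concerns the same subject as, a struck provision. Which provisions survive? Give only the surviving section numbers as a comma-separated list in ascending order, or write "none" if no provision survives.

Section 1 is struck. The whole of Section 3 is the aggregate cap on the late charge, defined by reference to Section 1, so Section 3 cannot stand once Section 1 is removed. Section 4 operates only by reference to Section 1, so it falls with Section 1. Section 5 operates only by reference to Section 4, so it falls with Section 4. Section 8 mentions Section 1 but its own obligation stands independently of Section 1, so Section 8 is not affected. Under the severability clause in Section 7, the remaining provisions continue in force. The provisions still in force are Section 2, Section 6, Section 7, and Section 8.

2, 6, 7, 8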